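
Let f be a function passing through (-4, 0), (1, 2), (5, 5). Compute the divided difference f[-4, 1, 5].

7/180

f[-4,1] = (2 - 0) / (1 - (-4)) = 2/5
f[1,5] = (5 - 2) / (5 - 1) = 3/4
f[-4,1,5] = (3/4 - 2/5) / (5 - (-4)) = 7/180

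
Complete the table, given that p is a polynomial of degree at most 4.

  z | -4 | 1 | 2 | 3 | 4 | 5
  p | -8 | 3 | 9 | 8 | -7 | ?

-3131/70

The 5 known values determine p uniquely (degree ≤ 4).
L_0(5) = (4)·(3)·(2)·(1)/[(-5)·(-6)·(-7)·(-8)] = 1/70
L_1(5) = (9)·(3)·(2)·(1)/[(5)·(-1)·(-2)·(-3)] = -9/5
L_2(5) = (9)·(4)·(2)·(1)/[(6)·(1)·(-1)·(-2)] = 6
L_3(5) = (9)·(4)·(3)·(1)/[(7)·(2)·(1)·(-1)] = -54/7
L_4(5) = (9)·(4)·(3)·(2)/[(8)·(3)·(2)·(1)] = 9/2
Sum: (-8)·(1/70) + 3·(-9/5) + 9·(6) + 8·(-54/7) + (-7)·(9/2) = -3131/70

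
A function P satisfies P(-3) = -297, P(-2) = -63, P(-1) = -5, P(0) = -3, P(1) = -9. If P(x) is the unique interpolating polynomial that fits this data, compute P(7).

-6597

Evaluate each Lagrange basis at x = 7:
L_0(7) = (9)·(8)·(7)·(6)/[(-1)·(-2)·(-3)·(-4)] = 126
L_1(7) = (10)·(8)·(7)·(6)/[(1)·(-1)·(-2)·(-3)] = -560
L_2(7) = (10)·(9)·(7)·(6)/[(2)·(1)·(-1)·(-2)] = 945
L_3(7) = (10)·(9)·(8)·(6)/[(3)·(2)·(1)·(-1)] = -720
L_4(7) = (10)·(9)·(8)·(7)/[(4)·(3)·(2)·(1)] = 210
Sum: (-297)·(126) + (-63)·(-560) + (-5)·(945) + (-3)·(-720) + (-9)·(210) = -6597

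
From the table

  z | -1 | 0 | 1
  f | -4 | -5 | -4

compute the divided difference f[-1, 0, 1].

1

f[-1,0] = (-5 - (-4)) / (0 - (-1)) = -1
f[0,1] = (-4 - (-5)) / (1 - 0) = 1
f[-1,0,1] = (1 - (-1)) / (1 - (-1)) = 1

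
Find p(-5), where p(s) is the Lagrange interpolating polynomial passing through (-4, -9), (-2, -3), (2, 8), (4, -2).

-283/32

L_0(-5) = (-3)·(-7)·(-9)/[(-2)·(-6)·(-8)] = 63/32
L_1(-5) = (-1)·(-7)·(-9)/[(2)·(-4)·(-6)] = -21/16
L_2(-5) = (-1)·(-3)·(-9)/[(6)·(4)·(-2)] = 9/16
L_3(-5) = (-1)·(-3)·(-7)/[(8)·(6)·(2)] = -7/32
Sum: (-9)·(63/32) + (-3)·(-21/16) + 8·(9/16) + (-2)·(-7/32) = -283/32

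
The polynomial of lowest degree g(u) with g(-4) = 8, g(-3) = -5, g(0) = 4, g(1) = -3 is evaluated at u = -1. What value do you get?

4/5

Evaluate each Lagrange basis at u = -1:
L_0(-1) = (2)·(-1)·(-2)/[(-1)·(-4)·(-5)] = -1/5
L_1(-1) = (3)·(-1)·(-2)/[(1)·(-3)·(-4)] = 1/2
L_2(-1) = (3)·(2)·(-2)/[(4)·(3)·(-1)] = 1
L_3(-1) = (3)·(2)·(-1)/[(5)·(4)·(1)] = -3/10
Sum: 8·(-1/5) + (-5)·(1/2) + 4·(1) + (-3)·(-3/10) = 4/5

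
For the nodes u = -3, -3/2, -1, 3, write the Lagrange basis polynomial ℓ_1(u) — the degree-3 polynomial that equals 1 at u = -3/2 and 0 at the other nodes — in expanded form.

ℓ_1(u) = (u + 3)(u + 1)(u - 3) / [(3/2)·(-1/2)·(-9/2)]
       = (u^3 + u^2 - 9u - 9) / (27/8)

ℓ_1(u) = (8/27)u^3 + (8/27)u^2 - (8/3)u - 8/3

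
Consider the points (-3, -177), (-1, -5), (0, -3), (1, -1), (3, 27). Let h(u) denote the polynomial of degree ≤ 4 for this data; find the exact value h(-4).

Evaluate each Lagrange basis at u = -4:
L_0(-4) = (-3)·(-4)·(-5)·(-7)/[(-2)·(-3)·(-4)·(-6)] = 35/12
L_1(-4) = (-1)·(-4)·(-5)·(-7)/[(2)·(-1)·(-2)·(-4)] = -35/4
L_2(-4) = (-1)·(-3)·(-5)·(-7)/[(3)·(1)·(-1)·(-3)] = 35/3
L_3(-4) = (-1)·(-3)·(-4)·(-7)/[(4)·(2)·(1)·(-2)] = -21/4
L_4(-4) = (-1)·(-3)·(-4)·(-5)/[(6)·(4)·(3)·(2)] = 5/12
Sum: (-177)·(35/12) + (-5)·(-35/4) + (-3)·(35/3) + (-1)·(-21/4) + 27·(5/12) = -491

-491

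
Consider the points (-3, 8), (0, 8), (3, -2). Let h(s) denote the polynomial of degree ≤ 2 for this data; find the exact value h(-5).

Using Newton's divided-difference form:
h[-3,0] = (8 - 8) / (0 - (-3)) = 0
h[0,3] = (-2 - 8) / (3 - 0) = -10/3
h[-3,0,3] = (-10/3 - 0) / (3 - (-3)) = -5/9
h(-5) = 8 + 0·(-2) + (-5/9)·(-2)·(-5) = 22/9

22/9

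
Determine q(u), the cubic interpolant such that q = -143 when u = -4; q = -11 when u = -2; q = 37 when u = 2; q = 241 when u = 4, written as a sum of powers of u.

Build the Lagrange basis polynomials:
L_0(u) = (u + 2)(u - 2)(u - 4) / [-96] = -(1/96)u^3 + (1/24)u^2 + (1/24)u - 1/6
L_1(u) = (u + 4)(u - 2)(u - 4) / [48] = (1/48)u^3 - (1/24)u^2 - (1/3)u + 2/3
L_2(u) = (u + 4)(u + 2)(u - 4) / [-48] = -(1/48)u^3 - (1/24)u^2 + (1/3)u + 2/3
L_3(u) = (u + 4)(u + 2)(u - 2) / [96] = (1/96)u^3 + (1/24)u^2 - (1/24)u - 1/6
q(u) = (-143)·L_0 + (-11)·L_1 + 37·L_2 + 241·L_3
  (-143)·L_0(u) = (143/96)u^3 - (143/24)u^2 - (143/24)u + 143/6
  (-11)·L_1(u) = -(11/48)u^3 + (11/24)u^2 + (11/3)u - 22/3
  37·L_2(u) = -(37/48)u^3 - (37/24)u^2 + (37/3)u + 74/3
  241·L_3(u) = (241/96)u^3 + (241/24)u^2 - (241/24)u - 241/6
Adding term by term: 3u^3 + 3u^2 + 1

q(u) = 3u^3 + 3u^2 + 1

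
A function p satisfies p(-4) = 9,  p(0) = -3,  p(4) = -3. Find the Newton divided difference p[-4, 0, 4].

3/8

p[-4,0] = (-3 - 9) / (0 - (-4)) = -3
p[0,4] = (-3 - (-3)) / (4 - 0) = 0
p[-4,0,4] = (0 - (-3)) / (4 - (-4)) = 3/8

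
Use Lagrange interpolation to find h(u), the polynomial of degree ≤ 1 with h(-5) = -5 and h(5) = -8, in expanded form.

Build the Lagrange basis polynomials:
L_0(u) = (u - 5) / [-10] = -(1/10)u + 1/2
L_1(u) = (u + 5) / [10] = (1/10)u + 1/2
h(u) = (-5)·L_0 + (-8)·L_1
  (-5)·L_0(u) = (1/2)u - 5/2
  (-8)·L_1(u) = -(4/5)u - 4
Adding term by term: -(3/10)u - 13/2

h(u) = -(3/10)u - 13/2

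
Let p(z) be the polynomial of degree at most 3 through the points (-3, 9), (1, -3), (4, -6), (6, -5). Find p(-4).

Using Newton's divided-difference form:
p[-3,1] = (-3 - 9) / (1 - (-3)) = -3
p[1,4] = (-6 - (-3)) / (4 - 1) = -1
p[4,6] = (-5 - (-6)) / (6 - 4) = 1/2
p[-3,1,4] = (-1 - (-3)) / (4 - (-3)) = 2/7
p[1,4,6] = (1/2 - (-1)) / (6 - 1) = 3/10
p[-3,1,4,6] = (3/10 - 2/7) / (6 - (-3)) = 1/630
p(-4) = 9 + (-3)·(-1) + (2/7)·(-1)·(-5) + (1/630)·(-1)·(-5)·(-8) = 842/63

842/63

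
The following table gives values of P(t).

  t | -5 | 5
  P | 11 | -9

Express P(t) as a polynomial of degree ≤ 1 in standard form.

P(t) = -2t + 1

L_0(t) = (t - 5) / [-10] = -(1/10)t + 1/2
L_1(t) = (t + 5) / [10] = (1/10)t + 1/2
P(t) = 11·L_0 + (-9)·L_1
  11·L_0(t) = -(11/10)t + 11/2
  (-9)·L_1(t) = -(9/10)t - 9/2
Adding term by term: -2t + 1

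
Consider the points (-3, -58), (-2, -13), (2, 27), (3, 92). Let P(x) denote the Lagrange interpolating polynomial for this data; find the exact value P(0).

-1

Evaluate each Lagrange basis at x = 0:
L_0(0) = (2)·(-2)·(-3)/[(-1)·(-5)·(-6)] = -2/5
L_1(0) = (3)·(-2)·(-3)/[(1)·(-4)·(-5)] = 9/10
L_2(0) = (3)·(2)·(-3)/[(5)·(4)·(-1)] = 9/10
L_3(0) = (3)·(2)·(-2)/[(6)·(5)·(1)] = -2/5
Sum: (-58)·(-2/5) + (-13)·(9/10) + 27·(9/10) + 92·(-2/5) = -1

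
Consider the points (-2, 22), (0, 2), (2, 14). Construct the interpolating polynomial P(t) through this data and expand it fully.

L_0(t) = t(t - 2) / [8] = (1/8)t^2 - (1/4)t
L_1(t) = (t + 2)(t - 2) / [-4] = -(1/4)t^2 + 1
L_2(t) = (t + 2)t / [8] = (1/8)t^2 + (1/4)t
P(t) = 22·L_0 + 2·L_1 + 14·L_2
  22·L_0(t) = (11/4)t^2 - (11/2)t
  2·L_1(t) = -(1/2)t^2 + 2
  14·L_2(t) = (7/4)t^2 + (7/2)t
Adding term by term: 4t^2 - 2t + 2

P(t) = 4t^2 - 2t + 2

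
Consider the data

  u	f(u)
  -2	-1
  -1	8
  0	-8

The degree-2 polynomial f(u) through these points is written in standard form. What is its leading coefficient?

L_0(u) = (u + 1)u / [2] = (1/2)u^2 + (1/2)u
L_1(u) = (u + 2)u / [-1] = -u^2 - 2u
L_2(u) = (u + 2)(u + 1) / [2] = (1/2)u^2 + (3/2)u + 1
f(u) = (-1)·L_0 + 8·L_1 + (-8)·L_2
Only the coefficient of u^2 is needed; take it from each L_i and combine:
(-1)·(1/2) + 8·(-1) + (-8)·(1/2) = -25/2

-25/2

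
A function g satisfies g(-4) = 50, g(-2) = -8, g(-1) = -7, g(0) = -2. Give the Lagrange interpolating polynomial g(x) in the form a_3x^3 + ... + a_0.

g(x) = -2x^3 - 4x^2 + 3x - 2

L_0(x) = (x + 2)(x + 1)x / [-24] = -(1/24)x^3 - (1/8)x^2 - (1/12)x
L_1(x) = (x + 4)(x + 1)x / [4] = (1/4)x^3 + (5/4)x^2 + x
L_2(x) = (x + 4)(x + 2)x / [-3] = -(1/3)x^3 - 2x^2 - (8/3)x
L_3(x) = (x + 4)(x + 2)(x + 1) / [8] = (1/8)x^3 + (7/8)x^2 + (7/4)x + 1
g(x) = 50·L_0 + (-8)·L_1 + (-7)·L_2 + (-2)·L_3
  50·L_0(x) = -(25/12)x^3 - (25/4)x^2 - (25/6)x
  (-8)·L_1(x) = -2x^3 - 10x^2 - 8x
  (-7)·L_2(x) = (7/3)x^3 + 14x^2 + (56/3)x
  (-2)·L_3(x) = -(1/4)x^3 - (7/4)x^2 - (7/2)x - 2
Adding term by term: -2x^3 - 4x^2 + 3x - 2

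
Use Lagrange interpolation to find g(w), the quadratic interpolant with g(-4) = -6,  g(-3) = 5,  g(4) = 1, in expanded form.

L_0(w) = (w + 3)(w - 4) / [8] = (1/8)w^2 - (1/8)w - 3/2
L_1(w) = (w + 4)(w - 4) / [-7] = -(1/7)w^2 + 16/7
L_2(w) = (w + 4)(w + 3) / [56] = (1/56)w^2 + (1/8)w + 3/14
g(w) = (-6)·L_0 + 5·L_1 + 1·L_2
  (-6)·L_0(w) = -(3/4)w^2 + (3/4)w + 9
  5·L_1(w) = -(5/7)w^2 + 80/7
  1·L_2(w) = (1/56)w^2 + (1/8)w + 3/14
Adding term by term: -(81/56)w^2 + (7/8)w + 289/14

g(w) = -(81/56)w^2 + (7/8)w + 289/14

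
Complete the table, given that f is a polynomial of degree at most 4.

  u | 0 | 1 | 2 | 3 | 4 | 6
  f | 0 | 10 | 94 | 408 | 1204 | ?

5730

The 5 known values determine f uniquely (degree ≤ 4).
Evaluate each Lagrange basis at u = 6:
L_0(6) = (5)·(4)·(3)·(2)/[(-1)·(-2)·(-3)·(-4)] = 5
L_1(6) = (6)·(4)·(3)·(2)/[(1)·(-1)·(-2)·(-3)] = -24
L_2(6) = (6)·(5)·(3)·(2)/[(2)·(1)·(-1)·(-2)] = 45
L_3(6) = (6)·(5)·(4)·(2)/[(3)·(2)·(1)·(-1)] = -40
L_4(6) = (6)·(5)·(4)·(3)/[(4)·(3)·(2)·(1)] = 15
Sum: 0 + 10·(-24) + 94·(45) + 408·(-40) + 1204·(15) = 5730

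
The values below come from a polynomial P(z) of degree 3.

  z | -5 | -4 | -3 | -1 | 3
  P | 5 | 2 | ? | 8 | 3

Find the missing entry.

33/14

The 4 known values determine P uniquely (degree ≤ 3).
Evaluate each Lagrange basis at z = -3:
L_0(-3) = (1)·(-2)·(-6)/[(-1)·(-4)·(-8)] = -3/8
L_1(-3) = (2)·(-2)·(-6)/[(1)·(-3)·(-7)] = 8/7
L_2(-3) = (2)·(1)·(-6)/[(4)·(3)·(-4)] = 1/4
L_3(-3) = (2)·(1)·(-2)/[(8)·(7)·(4)] = -1/56
Sum: 5·(-3/8) + 2·(8/7) + 8·(1/4) + 3·(-1/56) = 33/14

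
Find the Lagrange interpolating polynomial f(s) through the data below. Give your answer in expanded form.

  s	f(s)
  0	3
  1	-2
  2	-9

L_0(s) = (s - 1)(s - 2) / [2] = (1/2)s^2 - (3/2)s + 1
L_1(s) = s(s - 2) / [-1] = -s^2 + 2s
L_2(s) = s(s - 1) / [2] = (1/2)s^2 - (1/2)s
f(s) = 3·L_0 + (-2)·L_1 + (-9)·L_2
  3·L_0(s) = (3/2)s^2 - (9/2)s + 3
  (-2)·L_1(s) = 2s^2 - 4s
  (-9)·L_2(s) = -(9/2)s^2 + (9/2)s
Adding term by term: -s^2 - 4s + 3

f(s) = -s^2 - 4s + 3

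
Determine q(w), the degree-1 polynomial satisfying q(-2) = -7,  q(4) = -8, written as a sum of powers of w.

Build the Lagrange basis polynomials:
L_0(w) = (w - 4) / [-6] = -(1/6)w + 2/3
L_1(w) = (w + 2) / [6] = (1/6)w + 1/3
q(w) = (-7)·L_0 + (-8)·L_1
  (-7)·L_0(w) = (7/6)w - 14/3
  (-8)·L_1(w) = -(4/3)w - 8/3
Adding term by term: -(1/6)w - 22/3

q(w) = -(1/6)w - 22/3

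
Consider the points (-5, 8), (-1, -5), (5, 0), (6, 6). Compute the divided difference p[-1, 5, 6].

p[-1,5] = (0 - (-5)) / (5 - (-1)) = 5/6
p[5,6] = (6 - 0) / (6 - 5) = 6
p[-1,5,6] = (6 - 5/6) / (6 - (-1)) = 31/42

31/42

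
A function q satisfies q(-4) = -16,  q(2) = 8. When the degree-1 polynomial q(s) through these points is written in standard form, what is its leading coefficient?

L_0(s) = (s - 2) / [-6] = -(1/6)s + 1/3
L_1(s) = (s + 4) / [6] = (1/6)s + 2/3
q(s) = (-16)·L_0 + 8·L_1
Only the coefficient of s is needed; take it from each L_i and combine:
(-16)·(-1/6) + 8·(1/6) = 4

4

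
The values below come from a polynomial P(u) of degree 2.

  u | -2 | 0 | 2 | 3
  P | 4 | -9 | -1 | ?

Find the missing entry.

The 3 known values determine P uniquely (degree ≤ 2).
Evaluate each Lagrange basis at u = 3:
L_0(3) = (3)·(1)/[(-2)·(-4)] = 3/8
L_1(3) = (5)·(1)/[(2)·(-2)] = -5/4
L_2(3) = (5)·(3)/[(4)·(2)] = 15/8
Sum: 4·(3/8) + (-9)·(-5/4) + (-1)·(15/8) = 87/8

87/8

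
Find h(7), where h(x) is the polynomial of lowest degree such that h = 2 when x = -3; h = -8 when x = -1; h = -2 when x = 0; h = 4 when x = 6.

-736/27

Using Newton's divided-difference form:
h[-3,-1] = (-8 - 2) / (-1 - (-3)) = -5
h[-1,0] = (-2 - (-8)) / (0 - (-1)) = 6
h[0,6] = (4 - (-2)) / (6 - 0) = 1
h[-3,-1,0] = (6 - (-5)) / (0 - (-3)) = 11/3
h[-1,0,6] = (1 - 6) / (6 - (-1)) = -5/7
h[-3,-1,0,6] = (-5/7 - 11/3) / (6 - (-3)) = -92/189
h(7) = 2 + (-5)·(10) + (11/3)·(10)·(8) + (-92/189)·(10)·(8)·(7) = -736/27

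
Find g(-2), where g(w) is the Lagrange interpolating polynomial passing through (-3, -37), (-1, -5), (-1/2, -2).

-17

Evaluate each Lagrange basis at w = -2:
L_0(-2) = (-1)·(-3/2)/[(-2)·(-5/2)] = 3/10
L_1(-2) = (1)·(-3/2)/[(2)·(-1/2)] = 3/2
L_2(-2) = (1)·(-1)/[(5/2)·(1/2)] = -4/5
Sum: (-37)·(3/10) + (-5)·(3/2) + (-2)·(-4/5) = -17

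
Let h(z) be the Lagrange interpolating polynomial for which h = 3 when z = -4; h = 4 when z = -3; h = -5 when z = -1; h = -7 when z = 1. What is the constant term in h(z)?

Build the Lagrange basis polynomials:
L_0(z) = (z + 3)(z + 1)(z - 1) / [-15] = -(1/15)z^3 - (1/5)z^2 + (1/15)z + 1/5
L_1(z) = (z + 4)(z + 1)(z - 1) / [8] = (1/8)z^3 + (1/2)z^2 - (1/8)z - 1/2
L_2(z) = (z + 4)(z + 3)(z - 1) / [-12] = -(1/12)z^3 - (1/2)z^2 - (5/12)z + 1
L_3(z) = (z + 4)(z + 3)(z + 1) / [40] = (1/40)z^3 + (1/5)z^2 + (19/40)z + 3/10
h(z) = 3·L_0 + 4·L_1 + (-5)·L_2 + (-7)·L_3
Only the constant term is needed; take it from each L_i and combine:
3·(1/5) + 4·(-1/2) + (-5)·(1) + (-7)·(3/10) = -17/2

-17/2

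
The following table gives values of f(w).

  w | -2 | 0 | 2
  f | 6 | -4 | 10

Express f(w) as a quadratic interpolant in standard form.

Newton's divided differences:
f[-2,0] = (-4 - 6) / (0 - (-2)) = -5
f[0,2] = (10 - (-4)) / (2 - 0) = 7
f[-2,0,2] = (7 - (-5)) / (2 - (-2)) = 3
f(w) = 6 + (-5)·(w + 2) + 3·(w + 2)w
Expanding: f(w) = 3w^2 + w - 4

f(w) = 3w^2 + w - 4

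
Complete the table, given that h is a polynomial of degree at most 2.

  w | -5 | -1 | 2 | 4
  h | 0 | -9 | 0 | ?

27/2

The 3 known values determine h uniquely (degree ≤ 2).
Evaluate each Lagrange basis at w = 4:
L_0(4) = (5)·(2)/[(-4)·(-7)] = 5/14
L_1(4) = (9)·(2)/[(4)·(-3)] = -3/2
L_2(4) = (9)·(5)/[(7)·(3)] = 15/7
Sum: 0 + (-9)·(-3/2) + 0 = 27/2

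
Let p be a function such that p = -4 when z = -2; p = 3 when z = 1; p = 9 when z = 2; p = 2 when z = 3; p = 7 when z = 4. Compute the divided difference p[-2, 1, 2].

p[-2,1] = (3 - (-4)) / (1 - (-2)) = 7/3
p[1,2] = (9 - 3) / (2 - 1) = 6
p[-2,1,2] = (6 - 7/3) / (2 - (-2)) = 11/12

11/12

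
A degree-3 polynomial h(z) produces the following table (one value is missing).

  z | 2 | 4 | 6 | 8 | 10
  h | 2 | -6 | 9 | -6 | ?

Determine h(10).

-104

The 4 known values determine h uniquely (degree ≤ 3).
Evaluate each Lagrange basis at z = 10:
L_0(10) = (6)·(4)·(2)/[(-2)·(-4)·(-6)] = -1
L_1(10) = (8)·(4)·(2)/[(2)·(-2)·(-4)] = 4
L_2(10) = (8)·(6)·(2)/[(4)·(2)·(-2)] = -6
L_3(10) = (8)·(6)·(4)/[(6)·(4)·(2)] = 4
Sum: 2·(-1) + (-6)·(4) + 9·(-6) + (-6)·(4) = -104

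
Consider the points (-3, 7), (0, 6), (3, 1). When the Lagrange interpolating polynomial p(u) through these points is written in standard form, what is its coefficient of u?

Build the Lagrange basis polynomials:
L_0(u) = u(u - 3) / [18] = (1/18)u^2 - (1/6)u
L_1(u) = (u + 3)(u - 3) / [-9] = -(1/9)u^2 + 1
L_2(u) = (u + 3)u / [18] = (1/18)u^2 + (1/6)u
p(u) = 7·L_0 + 6·L_1 + 1·L_2
Only the coefficient of u is needed; take it from each L_i and combine:
7·(-1/6) + 6·(0) + 1·(1/6) = -1

-1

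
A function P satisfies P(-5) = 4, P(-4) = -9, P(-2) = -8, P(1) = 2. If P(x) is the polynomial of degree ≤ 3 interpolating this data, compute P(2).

Using Newton's divided-difference form:
P[-5,-4] = (-9 - 4) / (-4 - (-5)) = -13
P[-4,-2] = (-8 - (-9)) / (-2 - (-4)) = 1/2
P[-2,1] = (2 - (-8)) / (1 - (-2)) = 10/3
P[-5,-4,-2] = (1/2 - (-13)) / (-2 - (-5)) = 9/2
P[-4,-2,1] = (10/3 - 1/2) / (1 - (-4)) = 17/30
P[-5,-4,-2,1] = (17/30 - 9/2) / (1 - (-5)) = -59/90
P(2) = 4 + (-13)·(7) + (9/2)·(7)·(6) + (-59/90)·(7)·(6)·(4) = -122/15

-122/15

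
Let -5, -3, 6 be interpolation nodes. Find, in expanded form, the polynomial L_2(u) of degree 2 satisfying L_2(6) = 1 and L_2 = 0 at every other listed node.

L_2(u) = (u + 5)(u + 3) / [(11)·(9)]
       = (u^2 + 8u + 15) / (99)

L_2(u) = (1/99)u^2 + (8/99)u + 5/33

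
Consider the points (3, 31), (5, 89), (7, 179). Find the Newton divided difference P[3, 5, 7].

4

P[3,5] = (89 - 31) / (5 - 3) = 29
P[5,7] = (179 - 89) / (7 - 5) = 45
P[3,5,7] = (45 - 29) / (7 - 3) = 4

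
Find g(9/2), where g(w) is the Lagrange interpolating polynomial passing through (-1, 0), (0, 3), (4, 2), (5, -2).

Evaluate each Lagrange basis at w = 9/2:
L_0(9/2) = (9/2)·(1/2)·(-1/2)/[(-1)·(-5)·(-6)] = 3/80
L_1(9/2) = (11/2)·(1/2)·(-1/2)/[(1)·(-4)·(-5)] = -11/160
L_2(9/2) = (11/2)·(9/2)·(-1/2)/[(5)·(4)·(-1)] = 99/160
L_3(9/2) = (11/2)·(9/2)·(1/2)/[(6)·(5)·(1)] = 33/80
Sum: 0 + 3·(-11/160) + 2·(99/160) + (-2)·(33/80) = 33/160

33/160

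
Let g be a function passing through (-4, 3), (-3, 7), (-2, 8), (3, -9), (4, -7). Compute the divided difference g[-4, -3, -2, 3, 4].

13/840

g[-4,-3] = (7 - 3) / (-3 - (-4)) = 4
g[-3,-2] = (8 - 7) / (-2 - (-3)) = 1
g[-2,3] = (-9 - 8) / (3 - (-2)) = -17/5
g[3,4] = (-7 - (-9)) / (4 - 3) = 2
g[-4,-3,-2] = (1 - 4) / (-2 - (-4)) = -3/2
g[-3,-2,3] = (-17/5 - 1) / (3 - (-3)) = -11/15
g[-2,3,4] = (2 - (-17/5)) / (4 - (-2)) = 9/10
g[-4,-3,-2,3] = (-11/15 - (-3/2)) / (3 - (-4)) = 23/210
g[-3,-2,3,4] = (9/10 - (-11/15)) / (4 - (-3)) = 7/30
g[-4,-3,-2,3,4] = (7/30 - 23/210) / (4 - (-4)) = 13/840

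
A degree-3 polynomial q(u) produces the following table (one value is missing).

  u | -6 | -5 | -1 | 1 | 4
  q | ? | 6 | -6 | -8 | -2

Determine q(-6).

The 4 known values determine q uniquely (degree ≤ 3).
Evaluate each Lagrange basis at u = -6:
L_0(-6) = (-5)·(-7)·(-10)/[(-4)·(-6)·(-9)] = 175/108
L_1(-6) = (-1)·(-7)·(-10)/[(4)·(-2)·(-5)] = -7/4
L_2(-6) = (-1)·(-5)·(-10)/[(6)·(2)·(-3)] = 25/18
L_3(-6) = (-1)·(-5)·(-7)/[(9)·(5)·(3)] = -7/27
Sum: 6·(175/108) + (-6)·(-7/4) + (-8)·(25/18) + (-2)·(-7/27) = 260/27

260/27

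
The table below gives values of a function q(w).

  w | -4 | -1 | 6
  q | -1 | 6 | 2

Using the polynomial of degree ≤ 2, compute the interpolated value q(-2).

Evaluate each Lagrange basis at w = -2:
L_0(-2) = (-1)·(-8)/[(-3)·(-10)] = 4/15
L_1(-2) = (2)·(-8)/[(3)·(-7)] = 16/21
L_2(-2) = (2)·(-1)/[(10)·(7)] = -1/35
Sum: (-1)·(4/15) + 6·(16/21) + 2·(-1/35) = 446/105

446/105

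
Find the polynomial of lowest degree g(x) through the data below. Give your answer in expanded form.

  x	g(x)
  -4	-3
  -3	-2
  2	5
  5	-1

Build the Lagrange basis polynomials:
L_0(x) = (x + 3)(x - 2)(x - 5) / [-54] = -(1/54)x^3 + (2/27)x^2 + (11/54)x - 5/9
L_1(x) = (x + 4)(x - 2)(x - 5) / [40] = (1/40)x^3 - (3/40)x^2 - (9/20)x + 1
L_2(x) = (x + 4)(x + 3)(x - 5) / [-90] = -(1/90)x^3 - (1/45)x^2 + (23/90)x + 2/3
L_3(x) = (x + 4)(x + 3)(x - 2) / [216] = (1/216)x^3 + (5/216)x^2 - (1/108)x - 1/9
g(x) = (-3)·L_0 + (-2)·L_1 + 5·L_2 + (-1)·L_3
  (-3)·L_0(x) = (1/18)x^3 - (2/9)x^2 - (11/18)x + 5/3
  (-2)·L_1(x) = -(1/20)x^3 + (3/20)x^2 + (9/10)x - 2
  5·L_2(x) = -(1/18)x^3 - (1/9)x^2 + (23/18)x + 10/3
  (-1)·L_3(x) = -(1/216)x^3 - (5/216)x^2 + (1/108)x + 1/9
Adding term by term: -(59/1080)x^3 - (223/1080)x^2 + (851/540)x + 28/9

g(x) = -(59/1080)x^3 - (223/1080)x^2 + (851/540)x + 28/9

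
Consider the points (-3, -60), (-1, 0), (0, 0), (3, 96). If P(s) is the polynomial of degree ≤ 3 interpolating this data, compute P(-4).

Evaluate each Lagrange basis at s = -4:
L_0(-4) = (-3)·(-4)·(-7)/[(-2)·(-3)·(-6)] = 7/3
L_1(-4) = (-1)·(-4)·(-7)/[(2)·(-1)·(-4)] = -7/2
L_2(-4) = (-1)·(-3)·(-7)/[(3)·(1)·(-3)] = 7/3
L_3(-4) = (-1)·(-3)·(-4)/[(6)·(4)·(3)] = -1/6
Sum: (-60)·(7/3) + 0 + 0 + 96·(-1/6) = -156

-156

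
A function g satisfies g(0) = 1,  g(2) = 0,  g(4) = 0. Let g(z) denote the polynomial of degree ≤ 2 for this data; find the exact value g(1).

3/8

Evaluate each Lagrange basis at z = 1:
L_0(1) = (-1)·(-3)/[(-2)·(-4)] = 3/8
L_1(1) = (1)·(-3)/[(2)·(-2)] = 3/4
L_2(1) = (1)·(-1)/[(4)·(2)] = -1/8
Sum: 1·(3/8) + 0 + 0 = 3/8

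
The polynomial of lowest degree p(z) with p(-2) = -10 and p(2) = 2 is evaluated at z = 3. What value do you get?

5

L_0(3) = (1)/[(-4)] = -1/4
L_1(3) = (5)/[(4)] = 5/4
Sum: (-10)·(-1/4) + 2·(5/4) = 5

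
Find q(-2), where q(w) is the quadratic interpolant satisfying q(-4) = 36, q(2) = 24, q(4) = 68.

8

Evaluate each Lagrange basis at w = -2:
L_0(-2) = (-4)·(-6)/[(-6)·(-8)] = 1/2
L_1(-2) = (2)·(-6)/[(6)·(-2)] = 1
L_2(-2) = (2)·(-4)/[(8)·(2)] = -1/2
Sum: 36·(1/2) + 24·(1) + 68·(-1/2) = 8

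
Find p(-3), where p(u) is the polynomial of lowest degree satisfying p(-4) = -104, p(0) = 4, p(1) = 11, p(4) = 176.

-41

Evaluate each Lagrange basis at u = -3:
L_0(-3) = (-3)·(-4)·(-7)/[(-4)·(-5)·(-8)] = 21/40
L_1(-3) = (1)·(-4)·(-7)/[(4)·(-1)·(-4)] = 7/4
L_2(-3) = (1)·(-3)·(-7)/[(5)·(1)·(-3)] = -7/5
L_3(-3) = (1)·(-3)·(-4)/[(8)·(4)·(3)] = 1/8
Sum: (-104)·(21/40) + 4·(7/4) + 11·(-7/5) + 176·(1/8) = -41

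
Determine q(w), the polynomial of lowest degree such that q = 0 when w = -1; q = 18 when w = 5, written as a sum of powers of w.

L_0(w) = (w - 5) / [-6] = -(1/6)w + 5/6
L_1(w) = (w + 1) / [6] = (1/6)w + 1/6
q(w) = 0·L_0 + 18·L_1
  0·L_0(w) = 0
  18·L_1(w) = 3w + 3
Adding term by term: 3w + 3

q(w) = 3w + 3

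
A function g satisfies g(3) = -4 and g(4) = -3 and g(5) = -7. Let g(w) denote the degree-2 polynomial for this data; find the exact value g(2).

-10

Evaluate each Lagrange basis at w = 2:
L_0(2) = (-2)·(-3)/[(-1)·(-2)] = 3
L_1(2) = (-1)·(-3)/[(1)·(-1)] = -3
L_2(2) = (-1)·(-2)/[(2)·(1)] = 1
Sum: (-4)·(3) + (-3)·(-3) + (-7)·(1) = -10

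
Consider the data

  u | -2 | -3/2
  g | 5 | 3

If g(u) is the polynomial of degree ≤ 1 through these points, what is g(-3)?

L_0(-3) = (-3/2)/[(-1/2)] = 3
L_1(-3) = (-1)/[(1/2)] = -2
Sum: 5·(3) + 3·(-2) = 9

9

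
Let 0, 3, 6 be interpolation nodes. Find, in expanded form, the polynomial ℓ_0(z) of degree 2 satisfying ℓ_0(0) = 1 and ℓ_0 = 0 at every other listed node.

ℓ_0(z) = (z - 3)(z - 6) / [(-3)·(-6)]
       = (z^2 - 9z + 18) / (18)

ℓ_0(z) = (1/18)z^2 - (1/2)z + 1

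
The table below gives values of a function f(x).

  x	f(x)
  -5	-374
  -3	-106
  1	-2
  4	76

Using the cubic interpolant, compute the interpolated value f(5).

166

Using Newton's divided-difference form:
f[-5,-3] = (-106 - (-374)) / (-3 - (-5)) = 134
f[-3,1] = (-2 - (-106)) / (1 - (-3)) = 26
f[1,4] = (76 - (-2)) / (4 - 1) = 26
f[-5,-3,1] = (26 - 134) / (1 - (-5)) = -18
f[-3,1,4] = (26 - 26) / (4 - (-3)) = 0
f[-5,-3,1,4] = (0 - (-18)) / (4 - (-5)) = 2
f(5) = -374 + 134·(10) + (-18)·(10)·(8) + 2·(10)·(8)·(4) = 166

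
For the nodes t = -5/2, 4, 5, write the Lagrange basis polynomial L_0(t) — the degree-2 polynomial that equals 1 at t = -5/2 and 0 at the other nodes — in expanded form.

L_0(t) = (4/195)t^2 - (12/65)t + 16/39

L_0(t) = (t - 4)(t - 5) / [(-13/2)·(-15/2)]
       = (t^2 - 9t + 20) / (195/4)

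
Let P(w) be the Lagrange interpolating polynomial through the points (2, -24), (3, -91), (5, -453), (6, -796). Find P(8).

Evaluate each Lagrange basis at w = 8:
L_0(8) = (5)·(3)·(2)/[(-1)·(-3)·(-4)] = -5/2
L_1(8) = (6)·(3)·(2)/[(1)·(-2)·(-3)] = 6
L_2(8) = (6)·(5)·(2)/[(3)·(2)·(-1)] = -10
L_3(8) = (6)·(5)·(3)/[(4)·(3)·(1)] = 15/2
Sum: (-24)·(-5/2) + (-91)·(6) + (-453)·(-10) + (-796)·(15/2) = -1926

-1926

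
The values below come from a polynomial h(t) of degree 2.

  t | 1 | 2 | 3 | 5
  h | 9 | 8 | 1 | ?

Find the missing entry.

The 3 known values determine h uniquely (degree ≤ 2).
L_0(5) = (3)·(2)/[(-1)·(-2)] = 3
L_1(5) = (4)·(2)/[(1)·(-1)] = -8
L_2(5) = (4)·(3)/[(2)·(1)] = 6
Sum: 9·(3) + 8·(-8) + 1·(6) = -31

-31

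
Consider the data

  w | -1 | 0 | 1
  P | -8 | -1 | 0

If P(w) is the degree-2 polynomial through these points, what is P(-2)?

Evaluate each Lagrange basis at w = -2:
L_0(-2) = (-2)·(-3)/[(-1)·(-2)] = 3
L_1(-2) = (-1)·(-3)/[(1)·(-1)] = -3
L_2(-2) = (-1)·(-2)/[(2)·(1)] = 1
Sum: (-8)·(3) + (-1)·(-3) + 0 = -21

-21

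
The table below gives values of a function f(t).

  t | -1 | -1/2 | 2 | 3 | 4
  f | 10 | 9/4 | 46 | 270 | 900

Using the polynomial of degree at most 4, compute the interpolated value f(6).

L_0(6) = (13/2)·(4)·(3)·(2)/[(-1/2)·(-3)·(-4)·(-5)] = 26/5
L_1(6) = (7)·(4)·(3)·(2)/[(1/2)·(-5/2)·(-7/2)·(-9/2)] = -128/15
L_2(6) = (7)·(13/2)·(3)·(2)/[(3)·(5/2)·(-1)·(-2)] = 91/5
L_3(6) = (7)·(13/2)·(4)·(2)/[(4)·(7/2)·(1)·(-1)] = -26
L_4(6) = (7)·(13/2)·(4)·(3)/[(5)·(9/2)·(2)·(1)] = 182/15
Sum: 10·(26/5) + 9/4·(-128/15) + 46·(91/5) + 270·(-26) + 900·(182/15) = 4770

4770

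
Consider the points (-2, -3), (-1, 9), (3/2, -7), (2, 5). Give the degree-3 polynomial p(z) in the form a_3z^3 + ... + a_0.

Build the Lagrange basis polynomials:
L_0(z) = (z + 1)(z - 3/2)(z - 2) / [-14] = -(1/14)z^3 + (5/28)z^2 + (1/28)z - 3/14
L_1(z) = (z + 2)(z - 3/2)(z - 2) / [15/2] = (2/15)z^3 - (1/5)z^2 - (8/15)z + 4/5
L_2(z) = (z + 2)(z + 1)(z - 2) / [-35/8] = -(8/35)z^3 - (8/35)z^2 + (32/35)z + 32/35
L_3(z) = (z + 2)(z + 1)(z - 3/2) / [6] = (1/6)z^3 + (1/4)z^2 - (5/12)z - 1/2
p(z) = (-3)·L_0 + 9·L_1 + (-7)·L_2 + 5·L_3
  (-3)·L_0(z) = (3/14)z^3 - (15/28)z^2 - (3/28)z + 9/14
  9·L_1(z) = (6/5)z^3 - (9/5)z^2 - (24/5)z + 36/5
  (-7)·L_2(z) = (8/5)z^3 + (8/5)z^2 - (32/5)z - 32/5
  5·L_3(z) = (5/6)z^3 + (5/4)z^2 - (25/12)z - 5/2
Adding term by term: (404/105)z^3 + (18/35)z^2 - (1406/105)z - 37/35

p(z) = (404/105)z^3 + (18/35)z^2 - (1406/105)z - 37/35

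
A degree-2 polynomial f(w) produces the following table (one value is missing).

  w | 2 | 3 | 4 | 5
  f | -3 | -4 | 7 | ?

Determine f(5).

The 3 known values determine f uniquely (degree ≤ 2).
Evaluate each Lagrange basis at w = 5:
L_0(5) = (2)·(1)/[(-1)·(-2)] = 1
L_1(5) = (3)·(1)/[(1)·(-1)] = -3
L_2(5) = (3)·(2)/[(2)·(1)] = 3
Sum: (-3)·(1) + (-4)·(-3) + 7·(3) = 30

30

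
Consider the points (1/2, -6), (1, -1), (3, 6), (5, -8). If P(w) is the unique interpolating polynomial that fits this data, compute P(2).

Evaluate each Lagrange basis at w = 2:
L_0(2) = (1)·(-1)·(-3)/[(-1/2)·(-5/2)·(-9/2)] = -8/15
L_1(2) = (3/2)·(-1)·(-3)/[(1/2)·(-2)·(-4)] = 9/8
L_2(2) = (3/2)·(1)·(-3)/[(5/2)·(2)·(-2)] = 9/20
L_3(2) = (3/2)·(1)·(-1)/[(9/2)·(4)·(2)] = -1/24
Sum: (-6)·(-8/15) + (-1)·(9/8) + 6·(9/20) + (-8)·(-1/24) = 613/120

613/120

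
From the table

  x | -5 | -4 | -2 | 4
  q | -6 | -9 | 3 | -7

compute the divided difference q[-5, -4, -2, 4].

q[-5,-4] = (-9 - (-6)) / (-4 - (-5)) = -3
q[-4,-2] = (3 - (-9)) / (-2 - (-4)) = 6
q[-2,4] = (-7 - 3) / (4 - (-2)) = -5/3
q[-5,-4,-2] = (6 - (-3)) / (-2 - (-5)) = 3
q[-4,-2,4] = (-5/3 - 6) / (4 - (-4)) = -23/24
q[-5,-4,-2,4] = (-23/24 - 3) / (4 - (-5)) = -95/216

-95/216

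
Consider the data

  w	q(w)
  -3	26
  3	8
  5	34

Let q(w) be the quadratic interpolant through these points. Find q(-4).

Evaluate each Lagrange basis at w = -4:
L_0(-4) = (-7)·(-9)/[(-6)·(-8)] = 21/16
L_1(-4) = (-1)·(-9)/[(6)·(-2)] = -3/4
L_2(-4) = (-1)·(-7)/[(8)·(2)] = 7/16
Sum: 26·(21/16) + 8·(-3/4) + 34·(7/16) = 43

43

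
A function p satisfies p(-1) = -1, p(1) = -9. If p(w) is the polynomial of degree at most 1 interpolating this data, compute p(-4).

11

Evaluate each Lagrange basis at w = -4:
L_0(-4) = (-5)/[(-2)] = 5/2
L_1(-4) = (-3)/[(2)] = -3/2
Sum: (-1)·(5/2) + (-9)·(-3/2) = 11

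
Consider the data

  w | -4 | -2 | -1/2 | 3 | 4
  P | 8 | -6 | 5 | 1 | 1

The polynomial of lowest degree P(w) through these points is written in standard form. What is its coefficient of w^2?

-53041/21168

L_0(w) = (w + 2)(w + 1/2)(w - 3)(w - 4) / [392] = (1/392)w^4 - (9/784)w^3 - (9/784)w^2 + (23/392)w + 3/98
L_1(w) = (w + 4)(w + 1/2)(w - 3)(w - 4) / [-90] = -(1/90)w^4 + (1/36)w^3 + (7/36)w^2 - (4/9)w - 4/15
L_2(w) = (w + 4)(w + 2)(w - 3)(w - 4) / [1323/16] = (16/1323)w^4 - (16/1323)w^3 - (352/1323)w^2 + (256/1323)w + 512/441
L_3(w) = (w + 4)(w + 2)(w + 1/2)(w - 4) / [-245/2] = -(2/245)w^4 - (1/49)w^3 + (6/49)w^2 + (16/49)w + 32/245
L_4(w) = (w + 4)(w + 2)(w + 1/2)(w - 3) / [216] = (1/216)w^4 + (7/432)w^3 - (17/432)w^2 - (29/216)w - 1/18
P(w) = 8·L_0 + (-6)·L_1 + 5·L_2 + 1·L_3 + 1·L_4
Only the coefficient of w^2 is needed; take it from each L_i and combine:
8·(-9/784) + (-6)·(7/36) + 5·(-352/1323) + 1·(6/49) + 1·(-17/432) = -53041/21168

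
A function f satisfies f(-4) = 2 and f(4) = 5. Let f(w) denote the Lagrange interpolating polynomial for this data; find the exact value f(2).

17/4

L_0(2) = (-2)/[(-8)] = 1/4
L_1(2) = (6)/[(8)] = 3/4
Sum: 2·(1/4) + 5·(3/4) = 17/4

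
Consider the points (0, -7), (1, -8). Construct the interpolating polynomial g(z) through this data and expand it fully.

Build the Lagrange basis polynomials:
L_0(z) = (z - 1) / [-1] = -z + 1
L_1(z) = z / [1] = z
g(z) = (-7)·L_0 + (-8)·L_1
  (-7)·L_0(z) = 7z - 7
  (-8)·L_1(z) = -8z
Adding term by term: -z - 7

g(z) = -z - 7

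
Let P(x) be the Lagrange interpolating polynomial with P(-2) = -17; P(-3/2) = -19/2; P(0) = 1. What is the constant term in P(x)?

1

Build the Lagrange basis polynomials:
L_0(x) = (x + 3/2)x / [1] = x^2 + (3/2)x
L_1(x) = (x + 2)x / [-3/4] = -(4/3)x^2 - (8/3)x
L_2(x) = (x + 2)(x + 3/2) / [3] = (1/3)x^2 + (7/6)x + 1
P(x) = (-17)·L_0 + (-19/2)·L_1 + 1·L_2
Only the constant term is needed; take it from each L_i and combine:
(-17)·(0) + (-19/2)·(0) + 1·(1) = 1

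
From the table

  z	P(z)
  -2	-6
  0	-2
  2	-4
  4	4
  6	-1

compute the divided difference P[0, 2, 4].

5/4

P[0,2] = (-4 - (-2)) / (2 - 0) = -1
P[2,4] = (4 - (-4)) / (4 - 2) = 4
P[0,2,4] = (4 - (-1)) / (4 - 0) = 5/4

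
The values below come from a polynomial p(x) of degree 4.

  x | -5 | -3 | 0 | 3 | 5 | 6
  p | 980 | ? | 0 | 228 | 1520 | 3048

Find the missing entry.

The 5 known values determine p uniquely (degree ≤ 4).
Evaluate each Lagrange basis at x = -3:
L_0(-3) = (-3)·(-6)·(-8)·(-9)/[(-5)·(-8)·(-10)·(-11)] = 81/275
L_1(-3) = (2)·(-6)·(-8)·(-9)/[(5)·(-3)·(-5)·(-6)] = 48/25
L_2(-3) = (2)·(-3)·(-8)·(-9)/[(8)·(3)·(-2)·(-3)] = -3
L_3(-3) = (2)·(-3)·(-6)·(-9)/[(10)·(5)·(2)·(-1)] = 81/25
L_4(-3) = (2)·(-3)·(-6)·(-8)/[(11)·(6)·(3)·(1)] = -16/11
Sum: 980·(81/275) + 0 + 228·(-3) + 1520·(81/25) + 3048·(-16/11) = 96

96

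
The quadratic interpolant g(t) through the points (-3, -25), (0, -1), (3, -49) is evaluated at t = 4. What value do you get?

Evaluate each Lagrange basis at t = 4:
L_0(4) = (4)·(1)/[(-3)·(-6)] = 2/9
L_1(4) = (7)·(1)/[(3)·(-3)] = -7/9
L_2(4) = (7)·(4)/[(6)·(3)] = 14/9
Sum: (-25)·(2/9) + (-1)·(-7/9) + (-49)·(14/9) = -81

-81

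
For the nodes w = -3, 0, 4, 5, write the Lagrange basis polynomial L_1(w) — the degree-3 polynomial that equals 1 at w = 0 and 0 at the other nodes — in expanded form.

L_1(w) = (1/60)w^3 - (1/10)w^2 - (7/60)w + 1

L_1(w) = (w + 3)(w - 4)(w - 5) / [(3)·(-4)·(-5)]
       = (w^3 - 6w^2 - 7w + 60) / (60)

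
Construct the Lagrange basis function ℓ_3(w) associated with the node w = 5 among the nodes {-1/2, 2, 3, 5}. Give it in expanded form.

ℓ_3(w) = (1/33)w^3 - (3/22)w^2 + (7/66)w + 1/11

ℓ_3(w) = (w + 1/2)(w - 2)(w - 3) / [(11/2)·(3)·(2)]
       = (w^3 - (9/2)w^2 + (7/2)w + 3) / (33)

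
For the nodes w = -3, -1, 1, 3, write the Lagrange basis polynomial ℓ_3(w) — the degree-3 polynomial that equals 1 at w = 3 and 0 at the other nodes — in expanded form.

ℓ_3(w) = (w + 3)(w + 1)(w - 1) / [(6)·(4)·(2)]
       = (w^3 + 3w^2 - w - 3) / (48)

ℓ_3(w) = (1/48)w^3 + (1/16)w^2 - (1/48)w - 1/16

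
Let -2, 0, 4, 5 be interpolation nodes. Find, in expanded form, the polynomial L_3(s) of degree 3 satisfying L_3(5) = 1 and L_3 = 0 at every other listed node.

L_3(s) = (s + 2)s(s - 4) / [(7)·(5)·(1)]
       = (s^3 - 2s^2 - 8s) / (35)

L_3(s) = (1/35)s^3 - (2/35)s^2 - (8/35)s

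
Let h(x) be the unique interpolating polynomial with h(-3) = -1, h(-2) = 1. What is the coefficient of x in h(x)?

The leading coefficient equals the top divided difference h[-3,-2].
h[-3,-2] = (1 - (-1)) / (-2 - (-3)) = 2

2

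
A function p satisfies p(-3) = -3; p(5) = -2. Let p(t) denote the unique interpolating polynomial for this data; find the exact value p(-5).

L_0(-5) = (-10)/[(-8)] = 5/4
L_1(-5) = (-2)/[(8)] = -1/4
Sum: (-3)·(5/4) + (-2)·(-1/4) = -13/4

-13/4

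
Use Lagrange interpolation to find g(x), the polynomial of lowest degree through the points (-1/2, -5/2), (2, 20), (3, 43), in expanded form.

Build the Lagrange basis polynomials:
L_0(x) = (x - 2)(x - 3) / [35/4] = (4/35)x^2 - (4/7)x + 24/35
L_1(x) = (x + 1/2)(x - 3) / [-5/2] = -(2/5)x^2 + x + 3/5
L_2(x) = (x + 1/2)(x - 2) / [7/2] = (2/7)x^2 - (3/7)x - 2/7
g(x) = (-5/2)·L_0 + 20·L_1 + 43·L_2
  (-5/2)·L_0(x) = -(2/7)x^2 + (10/7)x - 12/7
  20·L_1(x) = -8x^2 + 20x + 12
  43·L_2(x) = (86/7)x^2 - (129/7)x - 86/7
Adding term by term: 4x^2 + 3x - 2

g(x) = 4x^2 + 3x - 2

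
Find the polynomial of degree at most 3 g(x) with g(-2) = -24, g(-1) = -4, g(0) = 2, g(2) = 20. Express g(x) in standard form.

g(x) = 2x^3 - x^2 + 3x + 2

L_0(x) = (x + 1)x(x - 2) / [-8] = -(1/8)x^3 + (1/8)x^2 + (1/4)x
L_1(x) = (x + 2)x(x - 2) / [3] = (1/3)x^3 - (4/3)x
L_2(x) = (x + 2)(x + 1)(x - 2) / [-4] = -(1/4)x^3 - (1/4)x^2 + x + 1
L_3(x) = (x + 2)(x + 1)x / [24] = (1/24)x^3 + (1/8)x^2 + (1/12)x
g(x) = (-24)·L_0 + (-4)·L_1 + 2·L_2 + 20·L_3
  (-24)·L_0(x) = 3x^3 - 3x^2 - 6x
  (-4)·L_1(x) = -(4/3)x^3 + (16/3)x
  2·L_2(x) = -(1/2)x^3 - (1/2)x^2 + 2x + 2
  20·L_3(x) = (5/6)x^3 + (5/2)x^2 + (5/3)x
Adding term by term: 2x^3 - x^2 + 3x + 2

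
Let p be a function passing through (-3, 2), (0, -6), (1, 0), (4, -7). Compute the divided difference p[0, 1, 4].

-25/12

p[0,1] = (0 - (-6)) / (1 - 0) = 6
p[1,4] = (-7 - 0) / (4 - 1) = -7/3
p[0,1,4] = (-7/3 - 6) / (4 - 0) = -25/12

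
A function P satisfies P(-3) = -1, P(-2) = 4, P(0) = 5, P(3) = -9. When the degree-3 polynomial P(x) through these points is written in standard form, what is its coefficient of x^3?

7/90

The leading coefficient equals the top divided difference P[-3,-2,0,3].
P[-3,-2] = (4 - (-1)) / (-2 - (-3)) = 5
P[-2,0] = (5 - 4) / (0 - (-2)) = 1/2
P[0,3] = (-9 - 5) / (3 - 0) = -14/3
P[-3,-2,0] = (1/2 - 5) / (0 - (-3)) = -3/2
P[-2,0,3] = (-14/3 - 1/2) / (3 - (-2)) = -31/30
P[-3,-2,0,3] = (-31/30 - (-3/2)) / (3 - (-3)) = 7/90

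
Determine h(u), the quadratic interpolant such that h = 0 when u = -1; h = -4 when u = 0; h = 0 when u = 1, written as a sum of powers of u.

Newton's divided differences:
h[-1,0] = (-4 - 0) / (0 - (-1)) = -4
h[0,1] = (0 - (-4)) / (1 - 0) = 4
h[-1,0,1] = (4 - (-4)) / (1 - (-1)) = 4
h(u) = (-4)·(u + 1) + 4·(u + 1)u
Expanding: h(u) = 4u^2 - 4

h(u) = 4u^2 - 4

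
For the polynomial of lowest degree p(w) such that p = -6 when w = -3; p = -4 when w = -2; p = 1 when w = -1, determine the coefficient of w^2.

3/2

The leading coefficient equals the top divided difference p[-3,-2,-1].
p[-3,-2] = (-4 - (-6)) / (-2 - (-3)) = 2
p[-2,-1] = (1 - (-4)) / (-1 - (-2)) = 5
p[-3,-2,-1] = (5 - 2) / (-1 - (-3)) = 3/2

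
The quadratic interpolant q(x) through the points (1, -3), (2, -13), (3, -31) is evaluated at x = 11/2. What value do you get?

Evaluate each Lagrange basis at x = 11/2:
L_0(11/2) = (7/2)·(5/2)/[(-1)·(-2)] = 35/8
L_1(11/2) = (9/2)·(5/2)/[(1)·(-1)] = -45/4
L_2(11/2) = (9/2)·(7/2)/[(2)·(1)] = 63/8
Sum: (-3)·(35/8) + (-13)·(-45/4) + (-31)·(63/8) = -111

-111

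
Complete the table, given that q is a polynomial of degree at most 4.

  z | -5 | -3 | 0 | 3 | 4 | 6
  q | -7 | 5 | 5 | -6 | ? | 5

-2333/330

The 5 known values determine q uniquely (degree ≤ 4).
Evaluate each Lagrange basis at z = 4:
L_0(4) = (7)·(4)·(1)·(-2)/[(-2)·(-5)·(-8)·(-11)] = -7/110
L_1(4) = (9)·(4)·(1)·(-2)/[(2)·(-3)·(-6)·(-9)] = 2/9
L_2(4) = (9)·(7)·(1)·(-2)/[(5)·(3)·(-3)·(-6)] = -7/15
L_3(4) = (9)·(7)·(4)·(-2)/[(8)·(6)·(3)·(-3)] = 7/6
L_4(4) = (9)·(7)·(4)·(1)/[(11)·(9)·(6)·(3)] = 14/99
Sum: (-7)·(-7/110) + 5·(2/9) + 5·(-7/15) + (-6)·(7/6) + 5·(14/99) = -2333/330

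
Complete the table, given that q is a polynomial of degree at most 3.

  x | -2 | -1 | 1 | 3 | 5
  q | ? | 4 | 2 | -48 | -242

The 4 known values determine q uniquely (degree ≤ 3).
Evaluate each Lagrange basis at x = -2:
L_0(-2) = (-3)·(-5)·(-7)/[(-2)·(-4)·(-6)] = 35/16
L_1(-2) = (-1)·(-5)·(-7)/[(2)·(-2)·(-4)] = -35/16
L_2(-2) = (-1)·(-3)·(-7)/[(4)·(2)·(-2)] = 21/16
L_3(-2) = (-1)·(-3)·(-5)/[(6)·(4)·(2)] = -5/16
Sum: 4·(35/16) + 2·(-35/16) + (-48)·(21/16) + (-242)·(-5/16) = 17

17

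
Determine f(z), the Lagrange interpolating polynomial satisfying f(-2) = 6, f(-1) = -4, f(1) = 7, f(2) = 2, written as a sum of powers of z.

f(z) = -(13/6)z^3 + (5/6)z^2 + (23/3)z + 2/3

L_0(z) = (z + 1)(z - 1)(z - 2) / [-12] = -(1/12)z^3 + (1/6)z^2 + (1/12)z - 1/6
L_1(z) = (z + 2)(z - 1)(z - 2) / [6] = (1/6)z^3 - (1/6)z^2 - (2/3)z + 2/3
L_2(z) = (z + 2)(z + 1)(z - 2) / [-6] = -(1/6)z^3 - (1/6)z^2 + (2/3)z + 2/3
L_3(z) = (z + 2)(z + 1)(z - 1) / [12] = (1/12)z^3 + (1/6)z^2 - (1/12)z - 1/6
f(z) = 6·L_0 + (-4)·L_1 + 7·L_2 + 2·L_3
  6·L_0(z) = -(1/2)z^3 + z^2 + (1/2)z - 1
  (-4)·L_1(z) = -(2/3)z^3 + (2/3)z^2 + (8/3)z - 8/3
  7·L_2(z) = -(7/6)z^3 - (7/6)z^2 + (14/3)z + 14/3
  2·L_3(z) = (1/6)z^3 + (1/3)z^2 - (1/6)z - 1/3
Adding term by term: -(13/6)z^3 + (5/6)z^2 + (23/3)z + 2/3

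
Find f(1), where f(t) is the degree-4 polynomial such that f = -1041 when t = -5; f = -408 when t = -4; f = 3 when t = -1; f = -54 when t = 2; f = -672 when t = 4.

Using Newton's divided-difference form:
f[-5,-4] = (-408 - (-1041)) / (-4 - (-5)) = 633
f[-4,-1] = (3 - (-408)) / (-1 - (-4)) = 137
f[-1,2] = (-54 - 3) / (2 - (-1)) = -19
f[2,4] = (-672 - (-54)) / (4 - 2) = -309
f[-5,-4,-1] = (137 - 633) / (-1 - (-5)) = -124
f[-4,-1,2] = (-19 - 137) / (2 - (-4)) = -26
f[-1,2,4] = (-309 - (-19)) / (4 - (-1)) = -58
f[-5,-4,-1,2] = (-26 - (-124)) / (2 - (-5)) = 14
f[-4,-1,2,4] = (-58 - (-26)) / (4 - (-4)) = -4
f[-5,-4,-1,2,4] = (-4 - 14) / (4 - (-5)) = -2
f(1) = -1041 + 633·(6) + (-124)·(6)·(5) + 14·(6)·(5)·(2) + (-2)·(6)·(5)·(2)·(-1) = -3

-3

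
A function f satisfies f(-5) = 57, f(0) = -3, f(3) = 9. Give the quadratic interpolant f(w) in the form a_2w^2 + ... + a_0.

Build the Lagrange basis polynomials:
L_0(w) = w(w - 3) / [40] = (1/40)w^2 - (3/40)w
L_1(w) = (w + 5)(w - 3) / [-15] = -(1/15)w^2 - (2/15)w + 1
L_2(w) = (w + 5)w / [24] = (1/24)w^2 + (5/24)w
f(w) = 57·L_0 + (-3)·L_1 + 9·L_2
  57·L_0(w) = (57/40)w^2 - (171/40)w
  (-3)·L_1(w) = (1/5)w^2 + (2/5)w - 3
  9·L_2(w) = (3/8)w^2 + (15/8)w
Adding term by term: 2w^2 - 2w - 3

f(w) = 2w^2 - 2w - 3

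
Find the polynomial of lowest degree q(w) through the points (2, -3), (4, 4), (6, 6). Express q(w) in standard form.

q(w) = -(5/8)w^2 + (29/4)w - 15

L_0(w) = (w - 4)(w - 6) / [8] = (1/8)w^2 - (5/4)w + 3
L_1(w) = (w - 2)(w - 6) / [-4] = -(1/4)w^2 + 2w - 3
L_2(w) = (w - 2)(w - 4) / [8] = (1/8)w^2 - (3/4)w + 1
q(w) = (-3)·L_0 + 4·L_1 + 6·L_2
  (-3)·L_0(w) = -(3/8)w^2 + (15/4)w - 9
  4·L_1(w) = -w^2 + 8w - 12
  6·L_2(w) = (3/4)w^2 - (9/2)w + 6
Adding term by term: -(5/8)w^2 + (29/4)w - 15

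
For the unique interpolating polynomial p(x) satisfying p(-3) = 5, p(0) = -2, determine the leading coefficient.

L_0(x) = x / [-3] = -(1/3)x
L_1(x) = (x + 3) / [3] = (1/3)x + 1
p(x) = 5·L_0 + (-2)·L_1
Only the coefficient of x is needed; take it from each L_i and combine:
5·(-1/3) + (-2)·(1/3) = -7/3

-7/3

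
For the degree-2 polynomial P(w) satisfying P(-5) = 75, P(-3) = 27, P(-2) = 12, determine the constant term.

L_0(w) = (w + 3)(w + 2) / [6] = (1/6)w^2 + (5/6)w + 1
L_1(w) = (w + 5)(w + 2) / [-2] = -(1/2)w^2 - (7/2)w - 5
L_2(w) = (w + 5)(w + 3) / [3] = (1/3)w^2 + (8/3)w + 5
P(w) = 75·L_0 + 27·L_1 + 12·L_2
Only the constant term is needed; take it from each L_i and combine:
75·(1) + 27·(-5) + 12·(5) = 0

0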